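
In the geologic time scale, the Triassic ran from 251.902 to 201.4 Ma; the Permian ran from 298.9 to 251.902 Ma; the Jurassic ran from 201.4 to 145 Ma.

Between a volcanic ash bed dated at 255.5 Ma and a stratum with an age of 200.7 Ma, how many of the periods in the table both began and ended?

The older date is 255.5 Ma and the younger is 200.7 Ma.
Periods with start < 255.5 and end > 200.7 Ma: Triassic (251.902–201.4).
That is 1 complete period.

1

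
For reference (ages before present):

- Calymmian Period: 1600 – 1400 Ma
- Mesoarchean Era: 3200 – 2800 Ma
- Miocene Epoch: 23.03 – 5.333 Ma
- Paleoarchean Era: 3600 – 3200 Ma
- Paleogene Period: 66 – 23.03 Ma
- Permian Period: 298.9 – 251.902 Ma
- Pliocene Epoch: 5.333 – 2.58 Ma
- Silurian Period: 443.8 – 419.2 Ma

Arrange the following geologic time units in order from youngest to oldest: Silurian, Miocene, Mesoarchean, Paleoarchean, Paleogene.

Sorting by start age (ascending Ma, since larger Ma = older): Miocene start 23.03, Paleogene start 66, Silurian start 443.8, Mesoarchean start 3200, Paleoarchean start 3600.

Miocene, Paleogene, Silurian, Mesoarchean, Paleoarchean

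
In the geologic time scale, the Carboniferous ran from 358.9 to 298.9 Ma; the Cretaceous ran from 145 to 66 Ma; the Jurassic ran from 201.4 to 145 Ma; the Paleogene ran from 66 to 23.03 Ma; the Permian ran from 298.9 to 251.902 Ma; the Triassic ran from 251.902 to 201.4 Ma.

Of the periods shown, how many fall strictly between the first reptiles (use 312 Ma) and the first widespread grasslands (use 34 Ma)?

312 Ma sits inside the Carboniferous (358.9–298.9) and 34 Ma inside the Paleogene (66–23.03); neither of those is wholly between the two dates.
The listed periods lying completely between them are Permian, Triassic, Jurassic, Cretaceous — 4 in all.

4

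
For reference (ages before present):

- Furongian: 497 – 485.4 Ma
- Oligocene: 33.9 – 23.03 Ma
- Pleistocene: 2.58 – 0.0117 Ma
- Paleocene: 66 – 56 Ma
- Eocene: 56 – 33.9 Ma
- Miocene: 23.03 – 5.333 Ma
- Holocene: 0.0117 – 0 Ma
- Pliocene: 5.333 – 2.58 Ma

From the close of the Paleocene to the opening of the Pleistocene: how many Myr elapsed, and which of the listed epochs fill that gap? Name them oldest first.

The Paleocene closes at 56 Ma and the Pleistocene opens at 2.58 Ma, so the interval is 56 − 2.58 = 53.42 Myr.
An epoch fits inside if it starts at or after 56 Ma and ends at or before 2.58 Ma; oldest first that gives Eocene, Oligocene, Miocene, Pliocene.

53.42 million years; Eocene, Oligocene, Miocene, Pliocene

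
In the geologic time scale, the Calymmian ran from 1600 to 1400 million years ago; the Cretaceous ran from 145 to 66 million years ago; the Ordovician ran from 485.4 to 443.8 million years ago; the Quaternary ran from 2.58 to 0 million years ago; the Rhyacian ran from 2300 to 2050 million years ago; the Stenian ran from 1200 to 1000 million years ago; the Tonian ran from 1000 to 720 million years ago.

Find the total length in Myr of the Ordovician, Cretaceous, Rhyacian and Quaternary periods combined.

Duration is start − end for each: (485.4 − 443.8) + (145 − 66) + (2300 − 2050) + (2.58 − 0).
That is 41.6 + 79 + 250 + 2.58, which totals 373.18 million years.

373.18 million years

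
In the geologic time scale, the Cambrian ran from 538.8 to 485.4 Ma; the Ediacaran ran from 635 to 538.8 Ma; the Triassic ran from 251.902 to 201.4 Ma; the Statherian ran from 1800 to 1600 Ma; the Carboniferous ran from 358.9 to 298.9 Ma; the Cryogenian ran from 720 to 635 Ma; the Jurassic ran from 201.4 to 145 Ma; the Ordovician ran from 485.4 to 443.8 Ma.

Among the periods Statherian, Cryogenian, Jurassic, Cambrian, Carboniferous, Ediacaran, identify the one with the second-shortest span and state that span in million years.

Jurassic, 56.4 million years

Start − end for each: Statherian 1800 − 1600 = 200; Cryogenian 720 − 635 = 85; Jurassic 201.4 − 145 = 56.4; Cambrian 538.8 − 485.4 = 53.4; Carboniferous 358.9 − 298.9 = 60; Ediacaran 635 − 538.8 = 96.2.
Ranking these from shortest: Cambrian < Jurassic < Carboniferous < Cryogenian < Ediacaran < Statherian.
Position 2 in that ranking is Jurassic, which lasted 56.4 Myr.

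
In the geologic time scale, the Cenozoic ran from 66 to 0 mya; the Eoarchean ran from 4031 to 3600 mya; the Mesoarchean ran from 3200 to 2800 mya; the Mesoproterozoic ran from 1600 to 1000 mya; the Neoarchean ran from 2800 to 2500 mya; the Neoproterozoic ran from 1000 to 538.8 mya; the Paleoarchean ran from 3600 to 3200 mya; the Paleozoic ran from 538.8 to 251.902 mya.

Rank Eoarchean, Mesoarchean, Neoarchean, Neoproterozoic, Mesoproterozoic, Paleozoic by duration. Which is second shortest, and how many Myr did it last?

Neoarchean, 300 million years

Start − end for each: Eoarchean 4031 − 3600 = 431; Mesoarchean 3200 − 2800 = 400; Neoarchean 2800 − 2500 = 300; Neoproterozoic 1000 − 538.8 = 461.2; Mesoproterozoic 1600 − 1000 = 600; Paleozoic 538.8 − 251.902 = 286.898.
Ranking these from shortest: Paleozoic < Neoarchean < Mesoarchean < Eoarchean < Neoproterozoic < Mesoproterozoic.
Position 2 in that ranking is Neoarchean, which lasted 300 Myr.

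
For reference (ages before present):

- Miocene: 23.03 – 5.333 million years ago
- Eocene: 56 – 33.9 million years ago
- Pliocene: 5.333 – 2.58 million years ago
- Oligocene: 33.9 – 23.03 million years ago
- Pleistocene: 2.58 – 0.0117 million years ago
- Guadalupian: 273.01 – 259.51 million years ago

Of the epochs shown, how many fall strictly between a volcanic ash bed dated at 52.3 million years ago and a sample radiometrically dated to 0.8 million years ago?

3

52.3 Ma sits inside the Eocene (56–33.9) and 0.8 Ma inside the Pleistocene (2.58–0.0117); neither of those is wholly between the two dates.
The listed epochs lying completely between them are Oligocene, Miocene, Pliocene — 3 in all.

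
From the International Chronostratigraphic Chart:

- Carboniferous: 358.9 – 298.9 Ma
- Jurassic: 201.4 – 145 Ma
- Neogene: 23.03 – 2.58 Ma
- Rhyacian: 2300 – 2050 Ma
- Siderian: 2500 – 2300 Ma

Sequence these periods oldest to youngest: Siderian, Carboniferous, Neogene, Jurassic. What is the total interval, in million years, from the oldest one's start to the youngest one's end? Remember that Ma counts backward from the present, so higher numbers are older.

From the excerpt: Siderian 2500–2300; Carboniferous 358.9–298.9; Neogene 23.03–2.58; Jurassic 201.4–145 (Ma).
Larger Ma is earlier, so the oldest is Siderian and the youngest is Neogene; oldest to youngest: Siderian, Carboniferous, Jurassic, Neogene.
Oldest start 2500 minus youngest end 2.58 gives 2497.42 Myr overall.

Siderian → Carboniferous → Jurassic → Neogene; total span 2497.42 Myr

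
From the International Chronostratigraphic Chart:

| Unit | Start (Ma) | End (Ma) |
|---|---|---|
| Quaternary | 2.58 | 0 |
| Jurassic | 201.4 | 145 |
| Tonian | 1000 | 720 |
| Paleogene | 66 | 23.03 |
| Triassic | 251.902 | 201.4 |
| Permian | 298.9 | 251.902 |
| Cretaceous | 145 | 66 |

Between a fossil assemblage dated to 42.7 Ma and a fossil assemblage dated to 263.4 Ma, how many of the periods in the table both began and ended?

3

263.4 Ma sits inside the Permian (298.9–251.902) and 42.7 Ma inside the Paleogene (66–23.03); neither of those is wholly between the two dates.
The listed periods lying completely between them are Triassic, Jurassic, Cretaceous — 3 in all.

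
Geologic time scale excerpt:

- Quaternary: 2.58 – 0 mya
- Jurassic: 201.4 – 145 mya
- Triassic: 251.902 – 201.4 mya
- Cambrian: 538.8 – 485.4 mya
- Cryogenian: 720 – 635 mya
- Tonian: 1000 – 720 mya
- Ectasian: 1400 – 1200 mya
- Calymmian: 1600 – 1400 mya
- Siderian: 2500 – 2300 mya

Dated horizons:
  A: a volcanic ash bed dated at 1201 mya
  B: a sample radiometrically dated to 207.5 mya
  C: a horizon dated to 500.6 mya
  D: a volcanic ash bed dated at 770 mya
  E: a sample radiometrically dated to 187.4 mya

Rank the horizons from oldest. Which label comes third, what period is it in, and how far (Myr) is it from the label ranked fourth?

Larger Ma means older, so oldest first: A 1201 > D 770 > C 500.6 > B 207.5 > E 187.4.
Counting 3 along gives C (500.6 Ma); the excerpt puts that inside the Cambrian, 538.8–485.4 Ma.
Next in line is B (207.5 Ma), and 500.6 − 207.5 = 293.1 Myr.

C, in the Cambrian; 293.1 million years to B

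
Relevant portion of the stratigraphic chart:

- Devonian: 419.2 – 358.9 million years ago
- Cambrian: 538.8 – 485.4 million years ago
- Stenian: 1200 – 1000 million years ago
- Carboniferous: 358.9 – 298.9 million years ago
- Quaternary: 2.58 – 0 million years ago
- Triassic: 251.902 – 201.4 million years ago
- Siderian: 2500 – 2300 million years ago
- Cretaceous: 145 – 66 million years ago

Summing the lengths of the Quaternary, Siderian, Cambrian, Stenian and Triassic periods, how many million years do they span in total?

Each duration: Quaternary = 2.58; Siderian = 200; Cambrian = 53.4; Stenian = 200; Triassic = 50.502.
Sum: 2.58 + 200 + 53.4 + 200 + 50.502 = 506.482 Myr.

506.482 million years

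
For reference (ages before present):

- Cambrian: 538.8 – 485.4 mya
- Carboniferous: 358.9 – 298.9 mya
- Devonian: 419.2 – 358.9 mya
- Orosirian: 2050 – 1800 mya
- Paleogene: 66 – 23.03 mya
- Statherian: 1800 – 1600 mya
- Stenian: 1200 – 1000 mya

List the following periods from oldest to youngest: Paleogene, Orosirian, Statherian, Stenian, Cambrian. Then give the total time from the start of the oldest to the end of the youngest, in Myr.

Orosirian → Statherian → Stenian → Cambrian → Paleogene; total span 2026.97 Myr

From the excerpt: Paleogene 66–23.03; Orosirian 2050–1800; Statherian 1800–1600; Stenian 1200–1000; Cambrian 538.8–485.4 (Ma).
Larger Ma is earlier, so the oldest is Orosirian and the youngest is Paleogene; oldest to youngest: Orosirian, Statherian, Stenian, Cambrian, Paleogene.
Oldest start 2050 minus youngest end 23.03 gives 2026.97 Myr overall.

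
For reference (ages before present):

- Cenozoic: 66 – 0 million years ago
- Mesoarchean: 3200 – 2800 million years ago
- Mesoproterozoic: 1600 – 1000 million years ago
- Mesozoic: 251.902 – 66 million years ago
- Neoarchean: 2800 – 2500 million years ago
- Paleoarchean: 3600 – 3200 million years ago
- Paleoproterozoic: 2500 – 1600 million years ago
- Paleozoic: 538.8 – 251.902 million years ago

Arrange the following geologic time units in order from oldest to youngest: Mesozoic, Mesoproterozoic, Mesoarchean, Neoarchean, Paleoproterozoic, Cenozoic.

Sorting by start age (descending Ma, since larger Ma = older): Mesoarchean start 3200, Neoarchean start 2800, Paleoproterozoic start 2500, Mesoproterozoic start 1600, Mesozoic start 251.902, Cenozoic start 66.

Mesoarchean, Neoarchean, Paleoproterozoic, Mesoproterozoic, Mesozoic, Cenozoic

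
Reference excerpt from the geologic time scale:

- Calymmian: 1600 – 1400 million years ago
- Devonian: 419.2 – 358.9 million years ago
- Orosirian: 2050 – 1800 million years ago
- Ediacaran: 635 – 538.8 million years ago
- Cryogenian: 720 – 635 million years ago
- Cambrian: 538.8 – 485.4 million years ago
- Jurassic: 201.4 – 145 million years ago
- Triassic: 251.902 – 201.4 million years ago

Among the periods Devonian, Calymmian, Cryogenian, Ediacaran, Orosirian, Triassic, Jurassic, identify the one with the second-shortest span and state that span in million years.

Durations: Devonian 60.3; Calymmian 200; Cryogenian 85; Ediacaran 96.2; Orosirian 250; Triassic 50.502; Jurassic 56.4 Myr.
Sorted shortest-first: Triassic (50.502), Jurassic (56.4), Devonian (60.3), Cryogenian (85), Ediacaran (96.2), Calymmian (200), Orosirian (250).
The second shortest is Jurassic at 56.4 Myr.

Jurassic, 56.4 million years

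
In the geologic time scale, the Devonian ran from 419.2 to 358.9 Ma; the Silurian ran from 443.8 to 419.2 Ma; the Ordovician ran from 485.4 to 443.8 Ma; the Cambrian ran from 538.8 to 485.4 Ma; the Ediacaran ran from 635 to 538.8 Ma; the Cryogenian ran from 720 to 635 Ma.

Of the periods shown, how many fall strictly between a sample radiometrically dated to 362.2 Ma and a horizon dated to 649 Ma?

4

The older date is 649 Ma and the younger is 362.2 Ma.
Periods with start < 649 and end > 362.2 Ma: Ediacaran (635–538.8), Cambrian (538.8–485.4), Ordovician (485.4–443.8), Silurian (443.8–419.2).
That is 4 complete periods.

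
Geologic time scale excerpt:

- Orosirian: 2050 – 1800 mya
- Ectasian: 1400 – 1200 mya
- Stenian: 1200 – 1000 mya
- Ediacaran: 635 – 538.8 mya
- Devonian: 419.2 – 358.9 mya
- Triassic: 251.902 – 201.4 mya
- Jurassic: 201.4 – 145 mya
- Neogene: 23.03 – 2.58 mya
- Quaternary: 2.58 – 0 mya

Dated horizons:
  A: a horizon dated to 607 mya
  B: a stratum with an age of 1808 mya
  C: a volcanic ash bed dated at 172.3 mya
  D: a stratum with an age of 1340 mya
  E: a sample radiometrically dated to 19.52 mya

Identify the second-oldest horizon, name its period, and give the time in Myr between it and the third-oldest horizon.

Sorted oldest-first by Ma: B (1808), D (1340), A (607), C (172.3), E (19.52).
The second oldest is D at 1340 Ma, which lies in 1400–1200 Ma: the Ectasian.
The third oldest is A at 607 Ma; separation = |1340 − 607| = 733 Myr.

D, in the Ectasian; 733 million years to A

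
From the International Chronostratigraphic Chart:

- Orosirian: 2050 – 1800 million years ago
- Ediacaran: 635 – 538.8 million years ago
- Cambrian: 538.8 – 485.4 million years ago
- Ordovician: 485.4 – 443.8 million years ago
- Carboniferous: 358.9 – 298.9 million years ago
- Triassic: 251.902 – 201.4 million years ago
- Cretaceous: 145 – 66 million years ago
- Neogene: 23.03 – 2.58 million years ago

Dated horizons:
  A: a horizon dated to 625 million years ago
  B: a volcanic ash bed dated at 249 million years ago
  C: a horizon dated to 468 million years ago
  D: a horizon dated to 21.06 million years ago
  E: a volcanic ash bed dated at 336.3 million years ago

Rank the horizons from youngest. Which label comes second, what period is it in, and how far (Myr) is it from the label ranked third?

Smaller Ma means younger, so youngest first: D 21.06 < B 249 < E 336.3 < C 468 < A 625.
Counting 2 along gives B (249 Ma); the excerpt puts that inside the Triassic, 251.902–201.4 Ma.
Next in line is E (336.3 Ma), and 336.3 − 249 = 87.3 Myr.

B, in the Triassic; 87.3 million years to E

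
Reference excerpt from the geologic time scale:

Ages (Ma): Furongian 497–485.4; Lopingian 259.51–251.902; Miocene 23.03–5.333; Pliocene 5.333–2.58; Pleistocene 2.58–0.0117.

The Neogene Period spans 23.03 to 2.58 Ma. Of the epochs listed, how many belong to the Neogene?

Epochs inside 23.03–2.58 Ma: Miocene, Pliocene — 2 in total.

2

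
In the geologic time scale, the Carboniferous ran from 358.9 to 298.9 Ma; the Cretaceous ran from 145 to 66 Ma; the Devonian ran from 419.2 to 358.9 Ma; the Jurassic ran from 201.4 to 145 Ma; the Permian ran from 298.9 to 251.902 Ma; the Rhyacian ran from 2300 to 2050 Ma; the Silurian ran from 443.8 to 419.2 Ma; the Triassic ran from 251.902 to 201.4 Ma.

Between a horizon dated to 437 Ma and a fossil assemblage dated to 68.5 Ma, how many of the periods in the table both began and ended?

The older date is 437 Ma and the younger is 68.5 Ma.
Periods with start < 437 and end > 68.5 Ma: Devonian (419.2–358.9), Carboniferous (358.9–298.9), Permian (298.9–251.902), Triassic (251.902–201.4), Jurassic (201.4–145).
That is 5 complete periods.

5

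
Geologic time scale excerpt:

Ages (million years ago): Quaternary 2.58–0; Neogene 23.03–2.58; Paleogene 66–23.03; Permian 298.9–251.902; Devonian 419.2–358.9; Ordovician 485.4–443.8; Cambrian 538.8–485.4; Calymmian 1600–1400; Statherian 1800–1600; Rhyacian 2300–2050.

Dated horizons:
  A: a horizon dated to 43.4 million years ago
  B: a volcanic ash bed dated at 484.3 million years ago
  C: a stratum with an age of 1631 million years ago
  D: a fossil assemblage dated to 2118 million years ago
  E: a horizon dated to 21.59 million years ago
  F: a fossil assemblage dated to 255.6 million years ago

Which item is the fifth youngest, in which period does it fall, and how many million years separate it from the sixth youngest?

Sorted youngest-first by Ma: E (21.59), A (43.4), F (255.6), B (484.3), C (1631), D (2118).
The fifth youngest is C at 1631 Ma, which lies in 1800–1600 Ma: the Statherian.
The sixth youngest is D at 2118 Ma; separation = |1631 − 2118| = 487 Myr.

C, in the Statherian; 487 million years to D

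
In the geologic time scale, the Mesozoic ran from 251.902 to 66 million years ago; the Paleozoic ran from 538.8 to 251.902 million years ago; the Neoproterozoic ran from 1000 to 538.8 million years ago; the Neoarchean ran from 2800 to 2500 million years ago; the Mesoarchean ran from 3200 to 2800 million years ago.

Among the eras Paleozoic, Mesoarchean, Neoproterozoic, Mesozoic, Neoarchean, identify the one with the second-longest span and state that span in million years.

Mesoarchean, 400 million years

Durations: Paleozoic 286.898; Mesoarchean 400; Neoproterozoic 461.2; Mesozoic 185.902; Neoarchean 300 Myr.
Sorted longest-first: Neoproterozoic (461.2), Mesoarchean (400), Neoarchean (300), Paleozoic (286.898), Mesozoic (185.902).
The second longest is Mesoarchean at 400 Myr.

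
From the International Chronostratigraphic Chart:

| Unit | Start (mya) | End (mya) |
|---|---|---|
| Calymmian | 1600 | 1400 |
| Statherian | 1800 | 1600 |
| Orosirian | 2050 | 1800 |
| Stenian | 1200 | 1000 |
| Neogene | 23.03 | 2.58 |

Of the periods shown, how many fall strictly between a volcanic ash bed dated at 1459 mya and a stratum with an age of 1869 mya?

1869 Ma sits inside the Orosirian (2050–1800) and 1459 Ma inside the Calymmian (1600–1400); neither of those is wholly between the two dates.
The listed periods lying completely between them are Statherian — 1 in all.

1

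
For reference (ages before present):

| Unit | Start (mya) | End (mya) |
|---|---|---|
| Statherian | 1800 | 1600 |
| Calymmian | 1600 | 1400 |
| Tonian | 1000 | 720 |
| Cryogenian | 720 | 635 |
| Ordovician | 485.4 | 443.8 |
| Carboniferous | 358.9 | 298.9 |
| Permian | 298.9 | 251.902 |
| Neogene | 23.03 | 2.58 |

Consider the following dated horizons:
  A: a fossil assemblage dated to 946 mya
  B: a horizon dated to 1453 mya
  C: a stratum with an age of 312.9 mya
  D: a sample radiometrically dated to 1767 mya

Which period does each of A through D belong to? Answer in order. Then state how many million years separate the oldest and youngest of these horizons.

A: 946 Ma lies in 1000–720 Ma, so Tonian.
B: 1453 Ma lies in 1600–1400 Ma, so Calymmian.
C: 312.9 Ma lies in 358.9–298.9 Ma, so Carboniferous.
D: 1767 Ma lies in 1800–1600 Ma, so Statherian.
Oldest = 1767 Ma, youngest = 312.9 Ma → span 1454.1 Myr.

A — Tonian; B — Calymmian; C — Carboniferous; D — Statherian; span 1454.1 million years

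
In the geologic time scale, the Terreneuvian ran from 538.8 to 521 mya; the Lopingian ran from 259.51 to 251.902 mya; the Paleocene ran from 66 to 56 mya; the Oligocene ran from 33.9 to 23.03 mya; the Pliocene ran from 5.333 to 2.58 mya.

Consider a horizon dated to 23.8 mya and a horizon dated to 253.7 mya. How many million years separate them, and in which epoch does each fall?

229.9 million years apart; the first in the Oligocene, the second in the Lopingian

Elapsed time: 253.7 − 23.8 = 229.9 Myr.
23.8 Ma lies within 33.9–23.03 Ma: Oligocene.
253.7 Ma lies within 259.51–251.902 Ma: Lopingian.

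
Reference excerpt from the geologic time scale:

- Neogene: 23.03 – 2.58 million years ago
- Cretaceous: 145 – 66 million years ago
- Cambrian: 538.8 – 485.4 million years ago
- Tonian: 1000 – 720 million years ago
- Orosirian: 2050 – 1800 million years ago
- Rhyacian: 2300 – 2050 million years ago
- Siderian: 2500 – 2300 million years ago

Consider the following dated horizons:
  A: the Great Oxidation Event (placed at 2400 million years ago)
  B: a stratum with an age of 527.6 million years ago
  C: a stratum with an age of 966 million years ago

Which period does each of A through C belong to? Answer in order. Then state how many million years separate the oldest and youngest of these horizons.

A — Siderian; B — Cambrian; C — Tonian; span 1872.4 million years

A: 2400 Ma lies in 2500–2300 Ma, so Siderian.
B: 527.6 Ma lies in 538.8–485.4 Ma, so Cambrian.
C: 966 Ma lies in 1000–720 Ma, so Tonian.
Oldest = 2400 Ma, youngest = 527.6 Ma → span 1872.4 Myr.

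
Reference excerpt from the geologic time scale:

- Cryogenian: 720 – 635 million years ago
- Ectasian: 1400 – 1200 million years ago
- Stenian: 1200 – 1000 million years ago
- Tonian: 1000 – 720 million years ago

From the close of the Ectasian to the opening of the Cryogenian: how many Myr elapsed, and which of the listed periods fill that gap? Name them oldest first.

480 million years; Stenian, Tonian

The Ectasian closes at 1200 Ma and the Cryogenian opens at 720 Ma, so the interval is 1200 − 720 = 480 Myr.
A period fits inside if it starts at or after 1200 Ma and ends at or before 720 Ma; oldest first that gives Stenian, Tonian.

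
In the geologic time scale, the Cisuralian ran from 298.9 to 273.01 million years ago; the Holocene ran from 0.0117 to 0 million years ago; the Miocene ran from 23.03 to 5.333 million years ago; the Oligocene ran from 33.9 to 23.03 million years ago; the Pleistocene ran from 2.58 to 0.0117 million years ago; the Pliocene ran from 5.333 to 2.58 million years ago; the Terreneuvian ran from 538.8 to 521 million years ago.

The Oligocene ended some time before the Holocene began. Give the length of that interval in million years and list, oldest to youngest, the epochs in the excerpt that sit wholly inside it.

The Oligocene closes at 23.03 Ma and the Holocene opens at 0.0117 Ma, so the interval is 23.03 − 0.0117 = 23.0183 Myr.
An epoch fits inside if it starts at or after 23.03 Ma and ends at or before 0.0117 Ma; oldest first that gives Miocene, Pliocene, Pleistocene.

23.0183 million years; Miocene, Pliocene, Pleistocene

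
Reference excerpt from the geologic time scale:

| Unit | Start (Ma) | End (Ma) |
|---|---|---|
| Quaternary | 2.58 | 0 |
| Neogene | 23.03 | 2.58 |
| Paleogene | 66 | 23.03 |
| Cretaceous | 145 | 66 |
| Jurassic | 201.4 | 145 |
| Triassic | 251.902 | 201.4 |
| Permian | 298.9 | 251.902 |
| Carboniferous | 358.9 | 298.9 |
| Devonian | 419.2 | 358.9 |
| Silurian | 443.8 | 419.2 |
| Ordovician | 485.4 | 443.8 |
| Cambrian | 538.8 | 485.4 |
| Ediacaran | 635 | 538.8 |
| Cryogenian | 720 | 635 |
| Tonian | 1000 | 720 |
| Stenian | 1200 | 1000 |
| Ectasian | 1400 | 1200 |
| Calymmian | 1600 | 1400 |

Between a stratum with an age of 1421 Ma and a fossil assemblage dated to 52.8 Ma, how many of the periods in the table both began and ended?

14

The older date is 1421 Ma and the younger is 52.8 Ma.
Periods with start < 1421 and end > 52.8 Ma: Ectasian (1400–1200), Stenian (1200–1000), Tonian (1000–720), Cryogenian (720–635), Ediacaran (635–538.8), Cambrian (538.8–485.4), Ordovician (485.4–443.8), Silurian (443.8–419.2), Devonian (419.2–358.9), Carboniferous (358.9–298.9), Permian (298.9–251.902), Triassic (251.902–201.4), Jurassic (201.4–145), Cretaceous (145–66).
That is 14 complete periods.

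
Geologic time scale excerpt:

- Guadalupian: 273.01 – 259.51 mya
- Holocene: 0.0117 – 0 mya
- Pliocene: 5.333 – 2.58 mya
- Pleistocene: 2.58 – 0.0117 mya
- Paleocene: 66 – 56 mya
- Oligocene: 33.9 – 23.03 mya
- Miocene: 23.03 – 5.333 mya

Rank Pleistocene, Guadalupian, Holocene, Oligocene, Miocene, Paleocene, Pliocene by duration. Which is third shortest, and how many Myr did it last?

Durations: Pleistocene 2.5683; Guadalupian 13.5; Holocene 0.0117; Oligocene 10.87; Miocene 17.697; Paleocene 10; Pliocene 2.753 Myr.
Sorted shortest-first: Holocene (0.0117), Pleistocene (2.5683), Pliocene (2.753), Paleocene (10), Oligocene (10.87), Guadalupian (13.5), Miocene (17.697).
The third shortest is Pliocene at 2.753 Myr.

Pliocene, 2.753 million years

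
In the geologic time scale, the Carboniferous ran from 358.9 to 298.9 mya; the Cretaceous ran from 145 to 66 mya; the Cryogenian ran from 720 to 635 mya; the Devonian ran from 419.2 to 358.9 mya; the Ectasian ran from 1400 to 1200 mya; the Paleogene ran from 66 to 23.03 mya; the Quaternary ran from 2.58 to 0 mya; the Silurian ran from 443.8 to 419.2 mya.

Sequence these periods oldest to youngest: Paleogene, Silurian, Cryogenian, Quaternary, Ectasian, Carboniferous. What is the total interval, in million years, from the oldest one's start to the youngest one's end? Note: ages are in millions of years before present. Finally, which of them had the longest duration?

Start ages (Ma): Ectasian 1400, Cryogenian 720, Silurian 443.8, Carboniferous 358.9, Paleogene 66, Quaternary 2.58.
Ordered oldest to youngest: Ectasian, Cryogenian, Silurian, Carboniferous, Paleogene, Quaternary.
Span = 1400 − 0 = 1400 Myr.
Durations: Quaternary 2.58, Paleogene 42.97, Ectasian 200, Cryogenian 85, Carboniferous 60, Silurian 24.6 → longest is Ectasian (200 Myr).

Ectasian → Cryogenian → Silurian → Carboniferous → Paleogene → Quaternary; total span 1400 Myr; longest is Ectasian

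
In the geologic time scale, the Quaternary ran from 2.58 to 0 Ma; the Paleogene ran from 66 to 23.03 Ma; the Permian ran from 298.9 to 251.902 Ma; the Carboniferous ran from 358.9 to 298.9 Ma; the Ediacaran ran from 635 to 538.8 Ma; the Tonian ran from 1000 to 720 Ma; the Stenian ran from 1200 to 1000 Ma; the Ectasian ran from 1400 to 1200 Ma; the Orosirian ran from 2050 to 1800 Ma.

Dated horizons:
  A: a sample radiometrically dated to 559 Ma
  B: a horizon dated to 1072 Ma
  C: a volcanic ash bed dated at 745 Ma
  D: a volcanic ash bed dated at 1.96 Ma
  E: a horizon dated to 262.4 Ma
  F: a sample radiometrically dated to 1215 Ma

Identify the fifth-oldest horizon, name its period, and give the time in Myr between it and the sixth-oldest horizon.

E, in the Permian; 260.44 million years to D

Larger Ma means older, so oldest first: F 1215 > B 1072 > C 745 > A 559 > E 262.4 > D 1.96.
Counting 5 along gives E (262.4 Ma); the excerpt puts that inside the Permian, 298.9–251.902 Ma.
Next in line is D (1.96 Ma), and 262.4 − 1.96 = 260.44 Myr.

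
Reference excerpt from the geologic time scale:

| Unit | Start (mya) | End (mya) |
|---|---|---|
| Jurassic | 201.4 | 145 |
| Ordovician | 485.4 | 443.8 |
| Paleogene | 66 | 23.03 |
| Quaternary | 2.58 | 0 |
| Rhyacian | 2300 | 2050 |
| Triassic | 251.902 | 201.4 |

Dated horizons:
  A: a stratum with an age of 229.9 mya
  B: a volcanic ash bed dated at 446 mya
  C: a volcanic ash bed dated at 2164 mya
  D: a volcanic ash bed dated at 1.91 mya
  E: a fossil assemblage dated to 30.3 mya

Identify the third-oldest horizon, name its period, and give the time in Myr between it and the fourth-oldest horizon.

A, in the Triassic; 199.6 million years to E

Larger Ma means older, so oldest first: C 2164 > B 446 > A 229.9 > E 30.3 > D 1.91.
Counting 3 along gives A (229.9 Ma); the excerpt puts that inside the Triassic, 251.902–201.4 Ma.
Next in line is E (30.3 Ma), and 229.9 − 30.3 = 199.6 Myr.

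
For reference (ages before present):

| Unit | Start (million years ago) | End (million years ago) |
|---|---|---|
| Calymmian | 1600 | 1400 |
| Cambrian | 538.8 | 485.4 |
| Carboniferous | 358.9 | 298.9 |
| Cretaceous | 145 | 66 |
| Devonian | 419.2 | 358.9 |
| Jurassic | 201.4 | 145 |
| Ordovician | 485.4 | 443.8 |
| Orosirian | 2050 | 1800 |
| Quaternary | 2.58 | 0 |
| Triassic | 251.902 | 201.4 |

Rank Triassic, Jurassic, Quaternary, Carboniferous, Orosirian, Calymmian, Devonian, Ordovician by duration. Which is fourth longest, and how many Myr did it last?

Durations: Triassic 50.502; Jurassic 56.4; Quaternary 2.58; Carboniferous 60; Orosirian 250; Calymmian 200; Devonian 60.3; Ordovician 41.6 Myr.
Sorted longest-first: Orosirian (250), Calymmian (200), Devonian (60.3), Carboniferous (60), Jurassic (56.4), Triassic (50.502), Ordovician (41.6), Quaternary (2.58).
The fourth longest is Carboniferous at 60 Myr.

Carboniferous, 60 million years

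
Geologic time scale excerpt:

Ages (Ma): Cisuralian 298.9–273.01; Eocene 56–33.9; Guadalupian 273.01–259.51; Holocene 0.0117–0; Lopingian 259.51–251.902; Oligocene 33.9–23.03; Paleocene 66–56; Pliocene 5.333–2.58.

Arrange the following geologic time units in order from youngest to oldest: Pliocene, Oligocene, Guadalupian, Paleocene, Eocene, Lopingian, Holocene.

The oldest of these is Guadalupian (starts 273.01 Ma) and the youngest is Holocene (ends 0 Ma).
In between, by decreasing start age: Lopingian (259.51), Paleocene (66), Eocene (56), Oligocene (33.9), Pliocene (5.333).
Listing youngest first means reversing that sequence.

Holocene → Pliocene → Oligocene → Eocene → Paleocene → Lopingian → Guadalupian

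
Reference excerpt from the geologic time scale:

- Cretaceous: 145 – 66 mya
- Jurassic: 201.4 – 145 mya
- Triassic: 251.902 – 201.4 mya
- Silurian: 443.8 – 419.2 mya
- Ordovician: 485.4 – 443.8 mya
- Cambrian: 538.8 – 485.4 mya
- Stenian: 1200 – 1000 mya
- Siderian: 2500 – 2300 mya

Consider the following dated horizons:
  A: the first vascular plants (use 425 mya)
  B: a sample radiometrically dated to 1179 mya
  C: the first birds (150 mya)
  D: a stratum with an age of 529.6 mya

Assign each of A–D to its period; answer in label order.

A — Silurian; B — Stenian; C — Jurassic; D — Cambrian

Match each age against the start–end ranges in the excerpt: A = 425 Ma → Silurian (443.8–419.2); B = 1179 Ma → Stenian (1200–1000); C = 150 Ma → Jurassic (201.4–145); D = 529.6 Ma → Cambrian (538.8–485.4).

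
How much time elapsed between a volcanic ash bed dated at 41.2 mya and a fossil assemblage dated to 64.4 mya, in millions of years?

64.4 − 41.2 = 23.2 million years.

23.2 million years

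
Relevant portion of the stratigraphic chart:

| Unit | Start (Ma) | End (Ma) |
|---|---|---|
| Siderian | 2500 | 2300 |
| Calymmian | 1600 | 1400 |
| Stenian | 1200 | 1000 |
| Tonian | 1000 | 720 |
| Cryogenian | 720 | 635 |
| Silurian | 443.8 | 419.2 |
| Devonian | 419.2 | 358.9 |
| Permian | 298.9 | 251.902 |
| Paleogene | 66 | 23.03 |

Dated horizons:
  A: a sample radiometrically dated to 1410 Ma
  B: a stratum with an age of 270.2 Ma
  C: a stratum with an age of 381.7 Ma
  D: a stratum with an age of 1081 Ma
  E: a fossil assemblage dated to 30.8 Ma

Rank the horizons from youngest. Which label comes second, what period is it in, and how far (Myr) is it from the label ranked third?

B, in the Permian; 111.5 million years to C

Sorted youngest-first by Ma: E (30.8), B (270.2), C (381.7), D (1081), A (1410).
The second youngest is B at 270.2 Ma, which lies in 298.9–251.902 Ma: the Permian.
The third youngest is C at 381.7 Ma; separation = |270.2 − 381.7| = 111.5 Myr.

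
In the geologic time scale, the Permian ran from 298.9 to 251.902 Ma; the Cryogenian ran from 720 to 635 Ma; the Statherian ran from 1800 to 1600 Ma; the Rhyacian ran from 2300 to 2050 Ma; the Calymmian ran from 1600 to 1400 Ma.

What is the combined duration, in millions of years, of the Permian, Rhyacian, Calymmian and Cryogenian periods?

581.998 million years

Each duration: Permian = 46.998; Rhyacian = 250; Calymmian = 200; Cryogenian = 85.
Sum: 46.998 + 250 + 200 + 85 = 581.998 Myr.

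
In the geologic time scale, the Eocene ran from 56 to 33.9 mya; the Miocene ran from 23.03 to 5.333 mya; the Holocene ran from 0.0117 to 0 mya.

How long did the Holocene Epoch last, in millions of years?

0.0117 − 0 = 0.0117 million years.

0.0117 million years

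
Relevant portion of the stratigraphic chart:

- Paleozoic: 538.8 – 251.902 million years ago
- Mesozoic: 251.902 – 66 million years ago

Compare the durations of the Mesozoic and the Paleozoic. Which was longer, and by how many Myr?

Paleozoic, by 100.996 million years

Mesozoic: 251.902 − 66 = 185.902 Myr.
Paleozoic: 538.8 − 251.902 = 286.898 Myr.
Difference: 286.898 − 185.902 = 100.996 Myr, so the Paleozoic was longer.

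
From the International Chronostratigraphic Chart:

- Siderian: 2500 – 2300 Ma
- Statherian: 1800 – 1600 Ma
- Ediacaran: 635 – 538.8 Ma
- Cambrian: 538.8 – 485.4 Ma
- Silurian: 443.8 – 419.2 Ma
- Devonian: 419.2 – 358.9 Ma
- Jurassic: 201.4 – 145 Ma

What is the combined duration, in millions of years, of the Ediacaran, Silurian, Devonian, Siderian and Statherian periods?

Each duration: Ediacaran = 96.2; Silurian = 24.6; Devonian = 60.3; Siderian = 200; Statherian = 200.
Sum: 96.2 + 24.6 + 60.3 + 200 + 200 = 581.1 Myr.

581.1 million years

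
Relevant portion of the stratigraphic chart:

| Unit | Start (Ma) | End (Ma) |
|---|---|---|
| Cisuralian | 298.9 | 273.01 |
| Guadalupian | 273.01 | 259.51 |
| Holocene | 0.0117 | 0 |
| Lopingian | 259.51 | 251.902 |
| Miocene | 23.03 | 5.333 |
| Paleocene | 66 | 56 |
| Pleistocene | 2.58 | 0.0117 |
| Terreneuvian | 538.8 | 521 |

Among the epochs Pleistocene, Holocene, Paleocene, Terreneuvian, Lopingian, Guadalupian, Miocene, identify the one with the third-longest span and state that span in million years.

Guadalupian, 13.5 million years

Start − end for each: Pleistocene 2.58 − 0.0117 = 2.5683; Holocene 0.0117 − 0 = 0.0117; Paleocene 66 − 56 = 10; Terreneuvian 538.8 − 521 = 17.8; Lopingian 259.51 − 251.902 = 7.608; Guadalupian 273.01 − 259.51 = 13.5; Miocene 23.03 − 5.333 = 17.697.
Ranking these from longest: Terreneuvian > Miocene > Guadalupian > Paleocene > Lopingian > Pleistocene > Holocene.
Position 3 in that ranking is Guadalupian, which lasted 13.5 Myr.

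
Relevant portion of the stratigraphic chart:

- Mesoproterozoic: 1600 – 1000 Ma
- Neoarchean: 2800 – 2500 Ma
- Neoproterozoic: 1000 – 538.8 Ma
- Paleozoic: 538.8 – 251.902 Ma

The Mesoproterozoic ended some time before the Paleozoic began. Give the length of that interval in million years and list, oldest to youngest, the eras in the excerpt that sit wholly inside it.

461.2 million years; Neoproterozoic

End of Mesoproterozoic = 1000 Ma; start of Paleozoic = 538.8 Ma.
Gap = 1000 − 538.8 = 461.2 Myr.
Eras wholly inside 1000–538.8 Ma: Neoproterozoic (1000–538.8).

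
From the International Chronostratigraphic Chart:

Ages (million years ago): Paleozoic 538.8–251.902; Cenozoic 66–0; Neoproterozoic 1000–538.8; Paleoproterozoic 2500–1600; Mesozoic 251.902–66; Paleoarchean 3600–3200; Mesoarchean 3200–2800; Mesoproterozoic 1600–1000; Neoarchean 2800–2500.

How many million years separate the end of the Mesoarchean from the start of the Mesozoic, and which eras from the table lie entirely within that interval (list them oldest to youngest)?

2548.098 million years; Neoarchean, Paleoproterozoic, Mesoproterozoic, Neoproterozoic, Paleozoic

End of Mesoarchean = 2800 Ma; start of Mesozoic = 251.902 Ma.
Gap = 2800 − 251.902 = 2548.098 Myr.
Eras wholly inside 2800–251.902 Ma: Neoarchean (2800–2500), Paleoproterozoic (2500–1600), Mesoproterozoic (1600–1000), Neoproterozoic (1000–538.8), Paleozoic (538.8–251.902).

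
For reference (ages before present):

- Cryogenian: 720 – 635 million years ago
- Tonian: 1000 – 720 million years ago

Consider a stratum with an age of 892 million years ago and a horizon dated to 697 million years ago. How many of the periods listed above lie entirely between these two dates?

Checking each listed span, none has both start < 892 Ma and end > 697 Ma — every period straddles one of the two dates or lies outside them — so the count is 0.

0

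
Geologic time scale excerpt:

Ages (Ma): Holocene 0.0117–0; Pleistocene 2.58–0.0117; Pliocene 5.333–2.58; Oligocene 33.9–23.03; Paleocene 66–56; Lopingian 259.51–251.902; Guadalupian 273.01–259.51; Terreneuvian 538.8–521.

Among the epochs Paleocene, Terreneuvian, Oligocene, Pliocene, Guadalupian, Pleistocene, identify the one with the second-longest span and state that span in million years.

Start − end for each: Paleocene 66 − 56 = 10; Terreneuvian 538.8 − 521 = 17.8; Oligocene 33.9 − 23.03 = 10.87; Pliocene 5.333 − 2.58 = 2.753; Guadalupian 273.01 − 259.51 = 13.5; Pleistocene 2.58 − 0.0117 = 2.5683.
Ranking these from longest: Terreneuvian > Guadalupian > Oligocene > Paleocene > Pliocene > Pleistocene.
Position 2 in that ranking is Guadalupian, which lasted 13.5 Myr.

Guadalupian, 13.5 million years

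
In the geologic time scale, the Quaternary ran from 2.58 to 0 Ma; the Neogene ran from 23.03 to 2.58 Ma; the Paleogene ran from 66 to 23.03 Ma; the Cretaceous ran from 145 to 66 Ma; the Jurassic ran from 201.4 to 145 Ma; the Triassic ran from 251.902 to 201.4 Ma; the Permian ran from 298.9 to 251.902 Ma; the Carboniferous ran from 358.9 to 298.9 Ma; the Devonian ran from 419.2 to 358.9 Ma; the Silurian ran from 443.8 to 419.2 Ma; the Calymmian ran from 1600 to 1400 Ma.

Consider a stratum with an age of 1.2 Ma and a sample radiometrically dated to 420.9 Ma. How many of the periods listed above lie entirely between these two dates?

The older date is 420.9 Ma and the younger is 1.2 Ma.
Periods with start < 420.9 and end > 1.2 Ma: Devonian (419.2–358.9), Carboniferous (358.9–298.9), Permian (298.9–251.902), Triassic (251.902–201.4), Jurassic (201.4–145), Cretaceous (145–66), Paleogene (66–23.03), Neogene (23.03–2.58).
That is 8 complete periods.

8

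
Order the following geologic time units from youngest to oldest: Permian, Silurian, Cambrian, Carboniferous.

Permian → Carboniferous → Silurian → Cambrian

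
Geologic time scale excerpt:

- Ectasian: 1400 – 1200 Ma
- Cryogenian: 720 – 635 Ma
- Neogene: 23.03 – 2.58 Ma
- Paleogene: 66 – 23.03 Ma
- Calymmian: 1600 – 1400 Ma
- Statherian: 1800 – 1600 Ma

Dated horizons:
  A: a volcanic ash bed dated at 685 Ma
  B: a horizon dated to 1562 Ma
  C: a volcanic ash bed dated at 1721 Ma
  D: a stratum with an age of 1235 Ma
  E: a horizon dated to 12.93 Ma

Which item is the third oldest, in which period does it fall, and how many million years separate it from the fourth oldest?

D, in the Ectasian; 550 million years to A

Larger Ma means older, so oldest first: C 1721 > B 1562 > D 1235 > A 685 > E 12.93.
Counting 3 along gives D (1235 Ma); the excerpt puts that inside the Ectasian, 1400–1200 Ma.
Next in line is A (685 Ma), and 1235 − 685 = 550 Myr.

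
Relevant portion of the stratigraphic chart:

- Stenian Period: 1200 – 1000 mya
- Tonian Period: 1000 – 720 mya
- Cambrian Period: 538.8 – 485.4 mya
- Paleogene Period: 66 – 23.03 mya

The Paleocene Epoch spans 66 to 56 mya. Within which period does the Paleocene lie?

The Paleocene (66–56 Ma) lies entirely within 66–23.03 Ma, the Paleogene Period.

Paleogene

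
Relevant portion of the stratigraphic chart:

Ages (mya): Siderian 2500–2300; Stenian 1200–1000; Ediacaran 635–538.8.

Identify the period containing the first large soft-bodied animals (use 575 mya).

575 Ma lies between 635 and 538.8 Ma, so it falls in the Ediacaran.

Ediacaran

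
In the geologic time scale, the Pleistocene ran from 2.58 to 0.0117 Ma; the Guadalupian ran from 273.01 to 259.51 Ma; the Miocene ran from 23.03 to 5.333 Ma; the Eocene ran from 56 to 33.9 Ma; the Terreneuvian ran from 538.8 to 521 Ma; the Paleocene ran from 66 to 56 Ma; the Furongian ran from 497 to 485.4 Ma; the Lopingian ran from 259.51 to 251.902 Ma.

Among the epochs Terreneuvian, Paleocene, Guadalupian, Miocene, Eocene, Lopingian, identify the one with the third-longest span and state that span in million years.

Start − end for each: Terreneuvian 538.8 − 521 = 17.8; Paleocene 66 − 56 = 10; Guadalupian 273.01 − 259.51 = 13.5; Miocene 23.03 − 5.333 = 17.697; Eocene 56 − 33.9 = 22.1; Lopingian 259.51 − 251.902 = 7.608.
Ranking these from longest: Eocene > Terreneuvian > Miocene > Guadalupian > Paleocene > Lopingian.
Position 3 in that ranking is Miocene, which lasted 17.697 Myr.

Miocene, 17.697 million years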